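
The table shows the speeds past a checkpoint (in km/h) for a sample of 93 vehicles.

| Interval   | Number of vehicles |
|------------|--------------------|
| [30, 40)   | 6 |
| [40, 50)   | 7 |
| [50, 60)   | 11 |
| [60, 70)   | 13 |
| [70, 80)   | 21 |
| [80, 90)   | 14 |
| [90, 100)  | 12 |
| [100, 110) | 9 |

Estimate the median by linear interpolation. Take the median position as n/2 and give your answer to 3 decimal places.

Cumulative frequencies: 6, 13, 24, 37, 58, 72, 84, 93
n = 93; position = n/2 = 46.5.
This falls in the class [70, 80): L = 70, F = 37, f = 21, h = 10.
Median ≈ 70 + ((46.5 − 37) / 21) × 10 = 74.5238

74.524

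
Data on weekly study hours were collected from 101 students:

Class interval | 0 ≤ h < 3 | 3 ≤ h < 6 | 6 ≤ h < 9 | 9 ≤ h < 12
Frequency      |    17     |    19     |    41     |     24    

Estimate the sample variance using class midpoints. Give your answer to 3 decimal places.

9.241

Midpoints: 1.5, 4.5, 7.5, 10.5
n = 101, Σfm = 670.5, mean = 6.6386
Σfm² = 5375.25
Σf(m − x̄)² = Σfm² − (Σfm)²/n = 5375.25 − 670.5²/101 = 924.0594
Sample variance = 924.0594 / 100 = 9.2406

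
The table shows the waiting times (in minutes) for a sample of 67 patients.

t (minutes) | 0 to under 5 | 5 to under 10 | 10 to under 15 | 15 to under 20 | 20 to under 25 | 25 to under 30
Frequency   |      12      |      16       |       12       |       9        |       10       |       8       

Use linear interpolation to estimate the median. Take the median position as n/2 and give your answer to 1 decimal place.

12.3

Cumulative frequencies: 12, 28, 40, 49, 59, 67
n = 67; position = n/2 = 33.5.
This falls in the class 10 to under 15: L = 10, F = 28, f = 12, h = 5.
Median ≈ 10 + ((33.5 − 28) / 12) × 5 = 12.2917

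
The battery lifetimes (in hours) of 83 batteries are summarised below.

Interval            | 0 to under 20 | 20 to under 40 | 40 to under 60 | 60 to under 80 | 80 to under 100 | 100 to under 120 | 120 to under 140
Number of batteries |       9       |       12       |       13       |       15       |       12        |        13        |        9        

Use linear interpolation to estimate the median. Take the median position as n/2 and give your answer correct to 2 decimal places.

Cumulative frequencies: 9, 21, 34, 49, 61, 74, 83
n = 83; position = n/2 = 41.5.
This falls in the class 60 to under 80: L = 60, F = 34, f = 15, h = 20.
Median ≈ 60 + ((41.5 − 34) / 15) × 20 = 70.0000

70.00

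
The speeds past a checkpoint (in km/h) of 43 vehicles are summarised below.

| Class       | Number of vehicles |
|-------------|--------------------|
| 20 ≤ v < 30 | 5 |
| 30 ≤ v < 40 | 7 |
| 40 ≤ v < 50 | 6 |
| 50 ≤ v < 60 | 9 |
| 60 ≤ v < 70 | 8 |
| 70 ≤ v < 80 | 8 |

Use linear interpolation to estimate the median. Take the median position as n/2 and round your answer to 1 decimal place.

Cumulative frequencies: 5, 12, 18, 27, 35, 43
n = 43; position = n/2 = 21.5.
This falls in the class 50 ≤ v < 60: L = 50, F = 18, f = 9, h = 10.
Median ≈ 50 + ((21.5 − 18) / 9) × 10 = 53.8889

53.9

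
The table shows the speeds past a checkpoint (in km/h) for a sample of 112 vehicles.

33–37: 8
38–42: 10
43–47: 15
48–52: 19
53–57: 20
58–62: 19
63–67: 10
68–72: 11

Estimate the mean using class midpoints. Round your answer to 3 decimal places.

Midpoints: 35, 40, 45, 50, 55, 60, 65, 70
Σfm = 8×35 + 10×40 + 15×45 + 19×50 + 20×55 + 19×60 + 10×65 + 11×70 = 5965
n = Σf = 112
Mean = 5965 / 112 = 53.2589

53.259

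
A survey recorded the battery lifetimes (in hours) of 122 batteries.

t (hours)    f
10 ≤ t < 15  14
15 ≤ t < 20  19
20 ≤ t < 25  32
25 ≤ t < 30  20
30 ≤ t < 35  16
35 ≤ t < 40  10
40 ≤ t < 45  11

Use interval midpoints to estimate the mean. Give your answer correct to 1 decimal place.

25.7

Midpoints: 12.5, 17.5, 22.5, 27.5, 32.5, 37.5, 42.5
Σfm = 14×12.5 + 19×17.5 + 32×22.5 + 20×27.5 + 16×32.5 + 10×37.5 + 11×42.5 = 3140
n = Σf = 122
Mean = 3140 / 122 = 25.7377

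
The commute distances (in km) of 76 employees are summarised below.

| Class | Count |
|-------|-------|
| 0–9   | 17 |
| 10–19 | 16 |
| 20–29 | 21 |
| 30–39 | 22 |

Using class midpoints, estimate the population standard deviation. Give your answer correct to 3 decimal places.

Midpoints: 4.5, 14.5, 24.5, 34.5
n = 76, Σfm = 1582, mean = 20.8158
Σfm² = 42499
Σf(m − x̄)² = Σfm² − (Σfm)²/n = 42499 − 1582²/76 = 9568.4211
Population variance = 9568.4211 / 76 = 125.9003
Standard deviation = √125.9003 = 11.2205

11.221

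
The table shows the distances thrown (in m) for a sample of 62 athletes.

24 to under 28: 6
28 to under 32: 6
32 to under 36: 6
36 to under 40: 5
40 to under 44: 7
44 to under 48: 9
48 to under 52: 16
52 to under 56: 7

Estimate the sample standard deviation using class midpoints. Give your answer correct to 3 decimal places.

Midpoints: 26, 30, 34, 38, 42, 46, 50, 54
n = 62, Σfm = 2616, mean = 42.1935
Σfm² = 115416
Σf(m − x̄)² = Σfm² − (Σfm)²/n = 115416 − 2616²/62 = 5037.6774
Sample variance = 5037.6774 / 61 = 82.5849
Standard deviation = √82.5849 = 9.0876

9.088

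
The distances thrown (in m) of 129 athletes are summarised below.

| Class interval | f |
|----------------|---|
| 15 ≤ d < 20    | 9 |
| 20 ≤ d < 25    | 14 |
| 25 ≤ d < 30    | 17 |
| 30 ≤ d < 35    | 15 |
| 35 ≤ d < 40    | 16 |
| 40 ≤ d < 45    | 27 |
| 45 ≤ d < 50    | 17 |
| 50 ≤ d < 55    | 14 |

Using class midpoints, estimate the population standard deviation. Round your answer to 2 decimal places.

Midpoints: 17.5, 22.5, 27.5, 32.5, 37.5, 42.5, 47.5, 52.5
n = 129, Σfm = 4717.5, mean = 36.5698
Σfm² = 186756.25
Σf(m − x̄)² = Σfm² − (Σfm)²/n = 186756.25 − 4717.5²/129 = 14238.3721
Population variance = 14238.3721 / 129 = 110.3750
Standard deviation = √110.3750 = 10.5059

10.51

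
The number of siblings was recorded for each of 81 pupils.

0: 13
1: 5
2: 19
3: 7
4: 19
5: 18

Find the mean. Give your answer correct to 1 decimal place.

Values: 0, 1, 2, 3, 4, 5
Σfx = 13×0 + 5×1 + 19×2 + 7×3 + 19×4 + 18×5 = 230
n = Σf = 81
Mean = 230 / 81 = 2.8395

2.8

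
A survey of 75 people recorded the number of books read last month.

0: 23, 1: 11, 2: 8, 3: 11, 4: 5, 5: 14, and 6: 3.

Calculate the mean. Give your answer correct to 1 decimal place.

2.2

Values: 0, 1, 2, 3, 4, 5, 6
Σfx = 23×0 + 11×1 + 8×2 + 11×3 + 5×4 + 14×5 + 3×6 = 168
n = Σf = 75
Mean = 168 / 75 = 2.2400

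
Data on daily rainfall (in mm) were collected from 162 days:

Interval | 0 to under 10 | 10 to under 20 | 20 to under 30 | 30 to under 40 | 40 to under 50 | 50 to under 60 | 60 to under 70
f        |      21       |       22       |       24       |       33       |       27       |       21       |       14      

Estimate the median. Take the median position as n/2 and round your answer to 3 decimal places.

Cumulative frequencies: 21, 43, 67, 100, 127, 148, 162
n = 162; position = n/2 = 81.
This falls in the class 30 to under 40: L = 30, F = 67, f = 33, h = 10.
Median ≈ 30 + ((81 − 67) / 33) × 10 = 34.2424

34.242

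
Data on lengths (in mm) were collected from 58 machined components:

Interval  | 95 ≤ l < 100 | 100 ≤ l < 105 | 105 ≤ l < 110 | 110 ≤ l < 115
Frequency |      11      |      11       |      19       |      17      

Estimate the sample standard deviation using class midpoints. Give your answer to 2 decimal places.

Midpoints: 97.5, 102.5, 107.5, 112.5
n = 58, Σfm = 6155, mean = 106.1207
Σfm² = 654862.5
Σf(m − x̄)² = Σfm² − (Σfm)²/n = 654862.5 − 6155²/58 = 1689.6552
Sample variance = 1689.6552 / 57 = 29.6431
Standard deviation = √29.6431 = 5.4445

5.44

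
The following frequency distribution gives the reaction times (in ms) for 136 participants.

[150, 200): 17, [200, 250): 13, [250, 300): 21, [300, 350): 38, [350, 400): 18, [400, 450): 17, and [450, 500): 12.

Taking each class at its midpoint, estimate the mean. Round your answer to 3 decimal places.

321.324

Midpoints: 175, 225, 275, 325, 375, 425, 475
Σfm = 17×175 + 13×225 + 21×275 + 38×325 + 18×375 + 17×425 + 12×475 = 43700
n = Σf = 136
Mean = 43700 / 136 = 321.3235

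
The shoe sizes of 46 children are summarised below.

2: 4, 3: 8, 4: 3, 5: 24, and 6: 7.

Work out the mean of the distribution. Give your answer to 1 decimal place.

Values: 2, 3, 4, 5, 6
Σfx = 4×2 + 8×3 + 3×4 + 24×5 + 7×6 = 206
n = Σf = 46
Mean = 206 / 46 = 4.4783

4.5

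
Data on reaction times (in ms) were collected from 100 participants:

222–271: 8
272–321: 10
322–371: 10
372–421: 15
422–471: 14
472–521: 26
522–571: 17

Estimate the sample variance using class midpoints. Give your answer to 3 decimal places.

Midpoints: 246.5, 296.5, 346.5, 396.5, 446.5, 496.5, 546.5
n = 100, Σfm = 42800, mean = 428.0000
Σfm² = 19201675
Σf(m − x̄)² = Σfm² − (Σfm)²/n = 19201675 − 42800²/100 = 883275.0000
Sample variance = 883275.0000 / 99 = 8921.9697

8921.970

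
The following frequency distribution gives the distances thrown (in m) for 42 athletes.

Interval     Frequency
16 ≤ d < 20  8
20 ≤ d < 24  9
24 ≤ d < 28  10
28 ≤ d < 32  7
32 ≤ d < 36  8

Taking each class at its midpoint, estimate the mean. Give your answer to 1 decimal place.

25.8

Midpoints: 18, 22, 26, 30, 34
Σfm = 8×18 + 9×22 + 10×26 + 7×30 + 8×34 = 1084
n = Σf = 42
Mean = 1084 / 42 = 25.8095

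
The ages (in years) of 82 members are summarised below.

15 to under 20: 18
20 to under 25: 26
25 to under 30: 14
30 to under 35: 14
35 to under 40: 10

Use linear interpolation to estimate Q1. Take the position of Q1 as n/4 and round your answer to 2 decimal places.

20.48

Cumulative frequencies: 18, 44, 58, 72, 82
n = 82; position = n/4 = 20.5.
This falls in the class 20 to under 25: L = 20, F = 18, f = 26, h = 5.
Lower quartile ≈ 20 + ((20.5 − 18) / 26) × 5 = 20.4808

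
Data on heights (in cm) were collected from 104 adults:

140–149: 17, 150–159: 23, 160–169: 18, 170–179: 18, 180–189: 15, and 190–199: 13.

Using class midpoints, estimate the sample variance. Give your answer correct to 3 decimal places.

Midpoints: 144.5, 154.5, 164.5, 174.5, 184.5, 194.5
n = 104, Σfm = 17408, mean = 167.3846
Σfm² = 2941566
Σf(m − x̄)² = Σfm² − (Σfm)²/n = 2941566 − 17408²/104 = 27734.6154
Sample variance = 27734.6154 / 103 = 269.2681

269.268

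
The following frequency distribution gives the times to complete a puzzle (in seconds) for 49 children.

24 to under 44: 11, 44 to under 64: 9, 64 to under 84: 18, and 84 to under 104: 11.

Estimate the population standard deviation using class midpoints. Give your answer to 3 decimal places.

21.350

Midpoints: 34, 54, 74, 94
n = 49, Σfm = 3226, mean = 65.8367
Σfm² = 234724
Σf(m − x̄)² = Σfm² − (Σfm)²/n = 234724 − 3226²/49 = 22334.6939
Population variance = 22334.6939 / 49 = 455.8101
Standard deviation = √455.8101 = 21.3497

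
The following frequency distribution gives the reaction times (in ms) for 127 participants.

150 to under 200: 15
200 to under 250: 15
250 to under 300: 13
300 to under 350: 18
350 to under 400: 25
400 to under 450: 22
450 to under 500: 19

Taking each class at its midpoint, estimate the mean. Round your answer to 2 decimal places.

339.96

Midpoints: 175, 225, 275, 325, 375, 425, 475
Σfm = 15×175 + 15×225 + 13×275 + 18×325 + 25×375 + 22×425 + 19×475 = 43175
n = Σf = 127
Mean = 43175 / 127 = 339.9606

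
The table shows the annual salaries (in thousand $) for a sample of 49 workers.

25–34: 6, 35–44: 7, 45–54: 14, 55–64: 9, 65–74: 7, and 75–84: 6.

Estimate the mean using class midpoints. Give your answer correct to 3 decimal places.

Midpoints: 29.5, 39.5, 49.5, 59.5, 69.5, 79.5
Σfm = 6×29.5 + 7×39.5 + 14×49.5 + 9×59.5 + 7×69.5 + 6×79.5 = 2645.5
n = Σf = 49
Mean = 2645.5 / 49 = 53.9898

53.990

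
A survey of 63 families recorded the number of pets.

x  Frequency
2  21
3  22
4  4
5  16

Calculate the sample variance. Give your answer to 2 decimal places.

1.38

Values: 2, 3, 4, 5
n = 63, Σfx = 204, mean = 3.2381
Σfx² = 746
Σf(x − x̄)² = Σfx² − (Σfx)²/n = 746 − 204²/63 = 85.4286
Sample variance = 85.4286 / 62 = 1.3779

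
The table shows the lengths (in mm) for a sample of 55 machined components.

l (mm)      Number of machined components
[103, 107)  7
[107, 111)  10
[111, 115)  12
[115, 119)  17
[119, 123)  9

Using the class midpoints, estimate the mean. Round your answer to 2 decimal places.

Midpoints: 105, 109, 113, 117, 121
Σfm = 7×105 + 10×109 + 12×113 + 17×117 + 9×121 = 6259
n = Σf = 55
Mean = 6259 / 55 = 113.8000

113.80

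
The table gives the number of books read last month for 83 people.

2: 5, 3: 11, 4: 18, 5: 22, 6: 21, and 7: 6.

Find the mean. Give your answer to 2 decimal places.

Values: 2, 3, 4, 5, 6, 7
Σfx = 5×2 + 11×3 + 18×4 + 22×5 + 21×6 + 6×7 = 393
n = Σf = 83
Mean = 393 / 83 = 4.7349

4.73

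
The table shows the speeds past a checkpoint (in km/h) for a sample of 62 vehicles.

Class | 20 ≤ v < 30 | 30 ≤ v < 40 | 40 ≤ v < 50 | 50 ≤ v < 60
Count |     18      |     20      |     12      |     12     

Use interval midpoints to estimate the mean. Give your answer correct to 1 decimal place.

37.9

Midpoints: 25, 35, 45, 55
Σfm = 18×25 + 20×35 + 12×45 + 12×55 = 2350
n = Σf = 62
Mean = 2350 / 62 = 37.9032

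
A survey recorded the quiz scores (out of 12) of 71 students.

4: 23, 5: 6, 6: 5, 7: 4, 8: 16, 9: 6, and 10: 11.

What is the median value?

Cumulative frequencies: 23, 29, 34, 38, 54, 60, 71
n = 71, so the median is the value in position (n+1)/2 = 36.
Position 36 falls at value 7.

7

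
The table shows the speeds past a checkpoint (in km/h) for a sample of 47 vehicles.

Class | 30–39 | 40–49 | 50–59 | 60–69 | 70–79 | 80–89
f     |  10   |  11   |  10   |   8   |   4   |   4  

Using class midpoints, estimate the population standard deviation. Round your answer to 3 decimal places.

Midpoints: 34.5, 44.5, 54.5, 64.5, 74.5, 84.5
n = 47, Σfm = 2531.5, mean = 53.8617
Σfm² = 147431.75
Σf(m − x̄)² = Σfm² − (Σfm)²/n = 147431.75 − 2531.5²/47 = 11080.8511
Population variance = 11080.8511 / 47 = 235.7628
Standard deviation = √235.7628 = 15.3546

15.355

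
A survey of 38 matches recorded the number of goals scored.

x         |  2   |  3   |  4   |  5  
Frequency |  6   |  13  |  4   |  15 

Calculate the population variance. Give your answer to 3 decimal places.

1.299

Values: 2, 3, 4, 5
n = 38, Σfx = 142, mean = 3.7368
Σfx² = 580
Σf(x − x̄)² = Σfx² − (Σfx)²/n = 580 − 142²/38 = 49.3684
Population variance = 49.3684 / 38 = 1.2992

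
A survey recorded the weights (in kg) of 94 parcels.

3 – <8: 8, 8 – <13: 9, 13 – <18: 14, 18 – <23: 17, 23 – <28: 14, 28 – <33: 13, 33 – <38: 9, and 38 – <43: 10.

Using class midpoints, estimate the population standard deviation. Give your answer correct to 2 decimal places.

10.33

Midpoints: 5.5, 10.5, 15.5, 20.5, 25.5, 30.5, 35.5, 40.5
n = 94, Σfm = 2182, mean = 23.2128
Σfm² = 60683.5
Σf(m − x̄)² = Σfm² − (Σfm)²/n = 60683.5 − 2182²/94 = 10033.2447
Population variance = 10033.2447 / 94 = 106.7366
Standard deviation = √106.7366 = 10.3313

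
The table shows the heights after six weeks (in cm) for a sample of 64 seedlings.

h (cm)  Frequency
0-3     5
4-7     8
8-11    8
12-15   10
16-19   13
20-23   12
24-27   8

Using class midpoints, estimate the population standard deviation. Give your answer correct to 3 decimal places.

7.253

Midpoints: 1.5, 5.5, 9.5, 13.5, 17.5, 21.5, 25.5
n = 64, Σfm = 952, mean = 14.8750
Σfm² = 17528
Σf(m − x̄)² = Σfm² − (Σfm)²/n = 17528 − 952²/64 = 3367.0000
Population variance = 3367.0000 / 64 = 52.6094
Standard deviation = √52.6094 = 7.2532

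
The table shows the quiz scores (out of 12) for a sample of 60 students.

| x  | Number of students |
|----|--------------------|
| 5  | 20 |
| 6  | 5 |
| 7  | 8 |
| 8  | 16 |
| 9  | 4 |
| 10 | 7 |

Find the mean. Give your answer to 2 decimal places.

Values: 5, 6, 7, 8, 9, 10
Σfx = 20×5 + 5×6 + 8×7 + 16×8 + 4×9 + 7×10 = 420
n = Σf = 60
Mean = 420 / 60 = 7.0000

7.00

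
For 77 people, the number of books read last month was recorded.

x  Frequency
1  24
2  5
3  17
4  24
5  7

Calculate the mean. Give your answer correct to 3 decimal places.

2.805

Values: 1, 2, 3, 4, 5
Σfx = 24×1 + 5×2 + 17×3 + 24×4 + 7×5 = 216
n = Σf = 77
Mean = 216 / 77 = 2.8052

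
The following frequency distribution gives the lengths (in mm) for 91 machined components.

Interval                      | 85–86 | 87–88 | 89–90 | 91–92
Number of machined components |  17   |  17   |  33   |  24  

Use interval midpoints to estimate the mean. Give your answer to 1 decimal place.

Midpoints: 85.5, 87.5, 89.5, 91.5
Σfm = 17×85.5 + 17×87.5 + 33×89.5 + 24×91.5 = 8090.5
n = Σf = 91
Mean = 8090.5 / 91 = 88.9066

88.9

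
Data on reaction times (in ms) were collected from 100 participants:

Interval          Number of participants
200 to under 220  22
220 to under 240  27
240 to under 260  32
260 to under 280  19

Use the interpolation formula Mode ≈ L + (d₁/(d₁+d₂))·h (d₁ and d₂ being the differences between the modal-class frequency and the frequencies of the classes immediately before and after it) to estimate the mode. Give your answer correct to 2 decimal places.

245.56

Modal class: 240 to under 260 (highest frequency 32).
d₁ = 32 − 27 = 5, d₂ = 32 − 19 = 13
Mode ≈ 240 + (5/(5+13)) × 20 = 240 + 5.5556 = 245.5556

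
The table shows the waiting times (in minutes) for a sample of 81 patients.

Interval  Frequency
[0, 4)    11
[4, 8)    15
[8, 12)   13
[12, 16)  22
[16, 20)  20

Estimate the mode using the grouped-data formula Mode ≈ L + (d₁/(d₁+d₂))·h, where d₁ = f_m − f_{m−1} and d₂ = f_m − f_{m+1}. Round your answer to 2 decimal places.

Modal class: [12, 16) (highest frequency 22).
d₁ = 22 − 13 = 9, d₂ = 22 − 20 = 2
Mode ≈ 12 + (9/(9+2)) × 4 = 12 + 3.2727 = 15.2727

15.27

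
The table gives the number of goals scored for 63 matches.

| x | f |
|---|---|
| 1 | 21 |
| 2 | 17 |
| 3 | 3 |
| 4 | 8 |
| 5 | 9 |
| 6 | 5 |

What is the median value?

Cumulative frequencies: 21, 38, 41, 49, 58, 63
n = 63, so the median is the value in position (n+1)/2 = 32.
Position 32 falls at value 2.

2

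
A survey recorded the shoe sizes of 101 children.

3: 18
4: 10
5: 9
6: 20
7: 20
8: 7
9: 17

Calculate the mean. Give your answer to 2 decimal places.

6.02

Values: 3, 4, 5, 6, 7, 8, 9
Σfx = 18×3 + 10×4 + 9×5 + 20×6 + 20×7 + 7×8 + 17×9 = 608
n = Σf = 101
Mean = 608 / 101 = 6.0198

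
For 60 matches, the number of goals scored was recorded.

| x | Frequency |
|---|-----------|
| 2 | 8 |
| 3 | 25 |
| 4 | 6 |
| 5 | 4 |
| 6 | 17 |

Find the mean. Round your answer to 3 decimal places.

3.950

Values: 2, 3, 4, 5, 6
Σfx = 8×2 + 25×3 + 6×4 + 4×5 + 17×6 = 237
n = Σf = 60
Mean = 237 / 60 = 3.9500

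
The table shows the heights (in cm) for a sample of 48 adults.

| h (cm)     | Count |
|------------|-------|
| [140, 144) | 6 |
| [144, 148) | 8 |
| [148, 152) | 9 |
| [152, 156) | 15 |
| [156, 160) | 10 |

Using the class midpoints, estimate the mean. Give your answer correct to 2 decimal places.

Midpoints: 142, 146, 150, 154, 158
Σfm = 6×142 + 8×146 + 9×150 + 15×154 + 10×158 = 7260
n = Σf = 48
Mean = 7260 / 48 = 151.2500

151.25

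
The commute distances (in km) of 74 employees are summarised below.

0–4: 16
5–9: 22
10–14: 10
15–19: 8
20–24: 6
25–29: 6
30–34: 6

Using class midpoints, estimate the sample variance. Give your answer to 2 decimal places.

91.48

Midpoints: 2, 7, 12, 17, 22, 27, 32
n = 74, Σfm = 928, mean = 12.5405
Σfm² = 18316
Σf(m − x̄)² = Σfm² − (Σfm)²/n = 18316 − 928²/74 = 6678.3784
Sample variance = 6678.3784 / 73 = 91.4846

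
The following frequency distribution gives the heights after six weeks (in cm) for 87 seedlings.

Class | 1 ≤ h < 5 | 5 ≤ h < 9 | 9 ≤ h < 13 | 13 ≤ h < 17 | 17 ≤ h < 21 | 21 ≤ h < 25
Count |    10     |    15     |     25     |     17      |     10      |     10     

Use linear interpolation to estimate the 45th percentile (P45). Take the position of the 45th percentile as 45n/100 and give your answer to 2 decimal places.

Cumulative frequencies: 10, 25, 50, 67, 77, 87
n = 87; position = 45n/100 = 39.15.
This falls in the class 9 ≤ h < 13: L = 9, F = 25, f = 25, h = 4.
45th percentile ≈ 9 + ((39.15 − 25) / 25) × 4 = 11.2640

11.26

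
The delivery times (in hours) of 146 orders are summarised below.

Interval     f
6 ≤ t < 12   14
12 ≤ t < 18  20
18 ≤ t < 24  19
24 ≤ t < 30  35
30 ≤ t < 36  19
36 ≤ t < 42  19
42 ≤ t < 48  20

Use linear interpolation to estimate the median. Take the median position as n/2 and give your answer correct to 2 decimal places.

27.43

Cumulative frequencies: 14, 34, 53, 88, 107, 126, 146
n = 146; position = n/2 = 73.
This falls in the class 24 ≤ t < 30: L = 24, F = 53, f = 35, h = 6.
Median ≈ 24 + ((73 − 53) / 35) × 6 = 27.4286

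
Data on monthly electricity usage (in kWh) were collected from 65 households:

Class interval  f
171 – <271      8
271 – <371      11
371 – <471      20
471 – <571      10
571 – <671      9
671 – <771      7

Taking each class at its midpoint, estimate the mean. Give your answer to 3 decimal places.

Midpoints: 221, 321, 421, 521, 621, 721
Σfm = 8×221 + 11×321 + 20×421 + 10×521 + 9×621 + 7×721 = 29565
n = Σf = 65
Mean = 29565 / 65 = 454.8462

454.846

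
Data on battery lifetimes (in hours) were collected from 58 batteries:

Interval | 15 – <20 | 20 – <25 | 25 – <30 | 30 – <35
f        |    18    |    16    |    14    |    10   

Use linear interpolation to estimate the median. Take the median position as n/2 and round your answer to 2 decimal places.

23.44

Cumulative frequencies: 18, 34, 48, 58
n = 58; position = n/2 = 29.
This falls in the class 20 – <25: L = 20, F = 18, f = 16, h = 5.
Median ≈ 20 + ((29 − 18) / 16) × 5 = 23.4375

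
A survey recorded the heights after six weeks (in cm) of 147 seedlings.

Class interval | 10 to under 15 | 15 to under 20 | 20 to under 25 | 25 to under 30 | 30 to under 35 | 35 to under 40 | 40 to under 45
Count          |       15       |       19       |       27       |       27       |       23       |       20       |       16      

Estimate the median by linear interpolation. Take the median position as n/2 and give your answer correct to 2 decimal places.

27.31

Cumulative frequencies: 15, 34, 61, 88, 111, 131, 147
n = 147; position = n/2 = 73.5.
This falls in the class 25 to under 30: L = 25, F = 61, f = 27, h = 5.
Median ≈ 25 + ((73.5 − 61) / 27) × 5 = 27.3148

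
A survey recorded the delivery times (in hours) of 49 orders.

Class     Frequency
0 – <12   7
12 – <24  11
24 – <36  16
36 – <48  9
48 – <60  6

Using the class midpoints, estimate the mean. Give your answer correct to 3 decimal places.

Midpoints: 6, 18, 30, 42, 54
Σfm = 7×6 + 11×18 + 16×30 + 9×42 + 6×54 = 1422
n = Σf = 49
Mean = 1422 / 49 = 29.0204

29.020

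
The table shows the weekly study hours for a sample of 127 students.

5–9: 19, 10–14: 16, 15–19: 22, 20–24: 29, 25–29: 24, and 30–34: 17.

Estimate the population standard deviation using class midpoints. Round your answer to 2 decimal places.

8.02

Midpoints: 7, 12, 17, 22, 27, 32
n = 127, Σfm = 2529, mean = 19.9134
Σfm² = 58533
Σf(m − x̄)² = Σfm² − (Σfm)²/n = 58533 − 2529²/127 = 8172.0472
Population variance = 8172.0472 / 127 = 64.3468
Standard deviation = √64.3468 = 8.0216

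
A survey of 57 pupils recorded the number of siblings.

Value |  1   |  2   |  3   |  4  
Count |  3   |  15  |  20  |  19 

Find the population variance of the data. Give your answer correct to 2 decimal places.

Values: 1, 2, 3, 4
n = 57, Σfx = 169, mean = 2.9649
Σfx² = 547
Σf(x − x̄)² = Σfx² − (Σfx)²/n = 547 − 169²/57 = 45.9298
Population variance = 45.9298 / 57 = 0.8058

0.81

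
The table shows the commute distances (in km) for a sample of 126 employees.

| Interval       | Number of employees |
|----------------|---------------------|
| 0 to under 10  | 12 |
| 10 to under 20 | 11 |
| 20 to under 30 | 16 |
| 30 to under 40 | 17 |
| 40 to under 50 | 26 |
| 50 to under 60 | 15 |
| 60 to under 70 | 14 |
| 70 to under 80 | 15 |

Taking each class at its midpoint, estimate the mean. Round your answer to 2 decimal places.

Midpoints: 5, 15, 25, 35, 45, 55, 65, 75
Σfm = 12×5 + 11×15 + 16×25 + 17×35 + 26×45 + 15×55 + 14×65 + 15×75 = 5250
n = Σf = 126
Mean = 5250 / 126 = 41.6667

41.67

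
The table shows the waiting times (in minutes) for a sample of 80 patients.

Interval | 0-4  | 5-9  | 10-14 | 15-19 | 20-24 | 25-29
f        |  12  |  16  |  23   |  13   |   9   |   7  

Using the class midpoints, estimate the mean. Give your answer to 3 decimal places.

Midpoints: 2, 7, 12, 17, 22, 27
Σfm = 12×2 + 16×7 + 23×12 + 13×17 + 9×22 + 7×27 = 1020
n = Σf = 80
Mean = 1020 / 80 = 12.7500

12.750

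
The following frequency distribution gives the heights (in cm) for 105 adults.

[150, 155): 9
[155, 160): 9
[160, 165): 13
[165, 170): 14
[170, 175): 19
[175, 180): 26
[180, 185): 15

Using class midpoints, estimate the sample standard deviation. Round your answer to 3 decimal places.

9.250

Midpoints: 152.5, 157.5, 162.5, 167.5, 172.5, 177.5, 182.5
n = 105, Σfm = 17877.5, mean = 170.2619
Σfm² = 3052756.25
Σf(m − x̄)² = Σfm² − (Σfm)²/n = 3052756.25 − 17877.5²/105 = 8899.0476
Sample variance = 8899.0476 / 104 = 85.5678
Standard deviation = √85.5678 = 9.2503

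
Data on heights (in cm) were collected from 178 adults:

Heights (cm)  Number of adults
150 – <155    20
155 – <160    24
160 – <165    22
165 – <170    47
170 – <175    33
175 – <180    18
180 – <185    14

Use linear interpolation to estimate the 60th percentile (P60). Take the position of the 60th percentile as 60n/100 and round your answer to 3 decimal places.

Cumulative frequencies: 20, 44, 66, 113, 146, 164, 178
n = 178; position = 60n/100 = 106.8.
This falls in the class 165 – <170: L = 165, F = 66, f = 47, h = 5.
60th percentile ≈ 165 + ((106.8 − 66) / 47) × 5 = 169.3404

169.340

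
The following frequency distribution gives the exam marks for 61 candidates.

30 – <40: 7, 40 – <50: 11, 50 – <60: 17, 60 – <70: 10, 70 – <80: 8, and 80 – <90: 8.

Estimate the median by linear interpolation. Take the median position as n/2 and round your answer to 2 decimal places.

Cumulative frequencies: 7, 18, 35, 45, 53, 61
n = 61; position = n/2 = 30.5.
This falls in the class 50 – <60: L = 50, F = 18, f = 17, h = 10.
Median ≈ 50 + ((30.5 − 18) / 17) × 10 = 57.3529

57.35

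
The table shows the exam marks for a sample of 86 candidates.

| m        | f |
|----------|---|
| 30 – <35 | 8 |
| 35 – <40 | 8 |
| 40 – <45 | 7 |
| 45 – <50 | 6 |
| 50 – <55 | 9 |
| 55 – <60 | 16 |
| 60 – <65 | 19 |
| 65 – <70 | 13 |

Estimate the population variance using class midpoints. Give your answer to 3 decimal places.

127.802

Midpoints: 32.5, 37.5, 42.5, 47.5, 52.5, 57.5, 62.5, 67.5
n = 86, Σfm = 4600, mean = 53.4884
Σfm² = 257037.5
Σf(m − x̄)² = Σfm² − (Σfm)²/n = 257037.5 − 4600²/86 = 10990.9884
Population variance = 10990.9884 / 86 = 127.8022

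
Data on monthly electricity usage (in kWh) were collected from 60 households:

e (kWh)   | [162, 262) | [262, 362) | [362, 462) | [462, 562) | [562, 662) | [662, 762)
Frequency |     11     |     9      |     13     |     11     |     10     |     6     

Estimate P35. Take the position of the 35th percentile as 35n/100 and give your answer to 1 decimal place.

Cumulative frequencies: 11, 20, 33, 44, 54, 60
n = 60; position = 35n/100 = 21.
This falls in the class [362, 462): L = 362, F = 20, f = 13, h = 100.
35th percentile ≈ 362 + ((21 − 20) / 13) × 100 = 369.6923

369.7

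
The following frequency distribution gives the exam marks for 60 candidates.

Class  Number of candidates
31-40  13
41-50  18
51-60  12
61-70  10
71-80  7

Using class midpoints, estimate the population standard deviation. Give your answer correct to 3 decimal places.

Midpoints: 35.5, 45.5, 55.5, 65.5, 75.5
n = 60, Σfm = 3130, mean = 52.1667
Σfm² = 173415
Σf(m − x̄)² = Σfm² − (Σfm)²/n = 173415 − 3130²/60 = 10133.3333
Population variance = 10133.3333 / 60 = 168.8889
Standard deviation = √168.8889 = 12.9957

12.996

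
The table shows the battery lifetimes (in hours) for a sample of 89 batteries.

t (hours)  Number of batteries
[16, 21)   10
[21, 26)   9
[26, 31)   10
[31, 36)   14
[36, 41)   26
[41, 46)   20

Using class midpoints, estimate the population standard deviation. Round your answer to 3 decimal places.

8.233

Midpoints: 18.5, 23.5, 28.5, 33.5, 38.5, 43.5
n = 89, Σfm = 3021.5, mean = 33.9494
Σfm² = 108610.25
Σf(m − x̄)² = Σfm² − (Σfm)²/n = 108610.25 − 3021.5²/89 = 6032.0225
Population variance = 6032.0225 / 89 = 67.7755
Standard deviation = √67.7755 = 8.2326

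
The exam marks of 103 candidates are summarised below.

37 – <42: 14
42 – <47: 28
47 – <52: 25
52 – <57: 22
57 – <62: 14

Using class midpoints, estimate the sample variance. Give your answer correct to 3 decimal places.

Midpoints: 39.5, 44.5, 49.5, 54.5, 59.5
n = 103, Σfm = 5068.5, mean = 49.2087
Σfm² = 253455.75
Σf(m − x̄)² = Σfm² − (Σfm)²/n = 253455.75 − 5068.5²/103 = 4041.2621
Sample variance = 4041.2621 / 102 = 39.6202

39.620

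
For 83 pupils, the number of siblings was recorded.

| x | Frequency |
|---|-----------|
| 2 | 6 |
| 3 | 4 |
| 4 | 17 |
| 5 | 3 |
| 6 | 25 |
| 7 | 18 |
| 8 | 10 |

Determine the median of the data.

Cumulative frequencies: 6, 10, 27, 30, 55, 73, 83
n = 83, so the median is the value in position (n+1)/2 = 42.
Position 42 falls at value 6.

6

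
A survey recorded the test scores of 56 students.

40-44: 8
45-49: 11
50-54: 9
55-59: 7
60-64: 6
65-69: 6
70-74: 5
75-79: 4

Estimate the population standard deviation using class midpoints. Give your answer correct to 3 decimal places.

Midpoints: 42, 47, 52, 57, 62, 67, 72, 77
n = 56, Σfm = 3162, mean = 56.4643
Σfm² = 185124
Σf(m − x̄)² = Σfm² − (Σfm)²/n = 185124 − 3162²/56 = 6583.9286
Population variance = 6583.9286 / 56 = 117.5702
Standard deviation = √117.5702 = 10.8430

10.843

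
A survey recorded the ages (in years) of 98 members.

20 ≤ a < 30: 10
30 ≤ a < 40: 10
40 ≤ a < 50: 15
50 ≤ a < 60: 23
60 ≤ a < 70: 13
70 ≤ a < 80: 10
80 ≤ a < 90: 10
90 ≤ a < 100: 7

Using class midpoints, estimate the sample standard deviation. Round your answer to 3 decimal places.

20.131

Midpoints: 25, 35, 45, 55, 65, 75, 85, 95
n = 98, Σfm = 5650, mean = 57.6531
Σfm² = 365050
Σf(m − x̄)² = Σfm² − (Σfm)²/n = 365050 − 5650²/98 = 39310.2041
Sample variance = 39310.2041 / 97 = 405.2598
Standard deviation = √405.2598 = 20.1311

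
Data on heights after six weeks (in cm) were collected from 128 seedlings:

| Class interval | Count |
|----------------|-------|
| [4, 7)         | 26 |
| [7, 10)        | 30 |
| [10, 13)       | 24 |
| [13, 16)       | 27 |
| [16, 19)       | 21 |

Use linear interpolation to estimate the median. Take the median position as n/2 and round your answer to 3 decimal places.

Cumulative frequencies: 26, 56, 80, 107, 128
n = 128; position = n/2 = 64.
This falls in the class [10, 13): L = 10, F = 56, f = 24, h = 3.
Median ≈ 10 + ((64 − 56) / 24) × 3 = 11.0000

11.000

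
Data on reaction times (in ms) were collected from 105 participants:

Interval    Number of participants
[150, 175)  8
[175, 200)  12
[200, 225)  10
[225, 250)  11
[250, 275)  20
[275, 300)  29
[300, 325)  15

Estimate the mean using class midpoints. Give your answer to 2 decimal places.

Midpoints: 162.5, 187.5, 212.5, 237.5, 262.5, 287.5, 312.5
Σfm = 8×162.5 + 12×187.5 + 10×212.5 + 11×237.5 + 20×262.5 + 29×287.5 + 15×312.5 = 26562.5
n = Σf = 105
Mean = 26562.5 / 105 = 252.9762

252.98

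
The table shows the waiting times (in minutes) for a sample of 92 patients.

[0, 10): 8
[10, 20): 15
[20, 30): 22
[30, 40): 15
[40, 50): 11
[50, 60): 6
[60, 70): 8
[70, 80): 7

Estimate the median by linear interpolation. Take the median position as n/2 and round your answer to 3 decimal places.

Cumulative frequencies: 8, 23, 45, 60, 71, 77, 85, 92
n = 92; position = n/2 = 46.
This falls in the class [30, 40): L = 30, F = 45, f = 15, h = 10.
Median ≈ 30 + ((46 − 45) / 15) × 10 = 30.6667

30.667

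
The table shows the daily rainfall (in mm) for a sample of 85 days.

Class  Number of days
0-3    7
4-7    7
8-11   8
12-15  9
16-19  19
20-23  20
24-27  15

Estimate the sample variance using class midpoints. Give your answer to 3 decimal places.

55.090

Midpoints: 1.5, 5.5, 9.5, 13.5, 17.5, 21.5, 25.5
n = 85, Σfm = 1391.5, mean = 16.3706
Σfm² = 27407.25
Σf(m − x̄)² = Σfm² − (Σfm)²/n = 27407.25 − 1391.5²/85 = 4627.5765
Sample variance = 4627.5765 / 84 = 55.0902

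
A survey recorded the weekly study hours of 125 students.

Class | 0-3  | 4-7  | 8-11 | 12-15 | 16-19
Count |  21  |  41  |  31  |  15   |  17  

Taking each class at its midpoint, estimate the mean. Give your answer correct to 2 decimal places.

Midpoints: 1.5, 5.5, 9.5, 13.5, 17.5
Σfm = 21×1.5 + 41×5.5 + 31×9.5 + 15×13.5 + 17×17.5 = 1051.5
n = Σf = 125
Mean = 1051.5 / 125 = 8.4120

8.41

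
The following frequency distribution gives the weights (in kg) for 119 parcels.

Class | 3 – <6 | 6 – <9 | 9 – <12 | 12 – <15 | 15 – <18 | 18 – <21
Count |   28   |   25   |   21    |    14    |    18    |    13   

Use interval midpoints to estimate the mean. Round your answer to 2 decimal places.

Midpoints: 4.5, 7.5, 10.5, 13.5, 16.5, 19.5
Σfm = 28×4.5 + 25×7.5 + 21×10.5 + 14×13.5 + 18×16.5 + 13×19.5 = 1273.5
n = Σf = 119
Mean = 1273.5 / 119 = 10.7017

10.70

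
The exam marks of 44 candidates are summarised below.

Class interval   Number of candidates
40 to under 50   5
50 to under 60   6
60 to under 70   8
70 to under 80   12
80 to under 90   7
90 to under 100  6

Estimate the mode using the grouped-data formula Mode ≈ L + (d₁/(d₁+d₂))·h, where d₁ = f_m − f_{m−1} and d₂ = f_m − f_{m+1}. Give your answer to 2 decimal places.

Modal class: 70 to under 80 (highest frequency 12).
d₁ = 12 − 8 = 4, d₂ = 12 − 7 = 5
Mode ≈ 70 + (4/(4+5)) × 10 = 70 + 4.4444 = 74.4444

74.44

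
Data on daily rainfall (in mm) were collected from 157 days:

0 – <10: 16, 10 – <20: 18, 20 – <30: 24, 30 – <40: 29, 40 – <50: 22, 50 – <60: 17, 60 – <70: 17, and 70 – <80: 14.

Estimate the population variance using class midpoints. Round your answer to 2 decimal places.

438.05

Midpoints: 5, 15, 25, 35, 45, 55, 65, 75
n = 157, Σfm = 6045, mean = 38.5032
Σfm² = 301525
Σf(m − x̄)² = Σfm² − (Σfm)²/n = 301525 − 6045²/157 = 68773.2484
Population variance = 68773.2484 / 157 = 438.0462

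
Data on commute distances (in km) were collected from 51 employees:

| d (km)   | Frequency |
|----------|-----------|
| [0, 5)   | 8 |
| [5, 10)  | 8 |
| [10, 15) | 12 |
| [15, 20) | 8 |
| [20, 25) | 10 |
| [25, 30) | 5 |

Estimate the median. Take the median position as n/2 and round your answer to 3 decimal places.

13.958

Cumulative frequencies: 8, 16, 28, 36, 46, 51
n = 51; position = n/2 = 25.5.
This falls in the class [10, 15): L = 10, F = 16, f = 12, h = 5.
Median ≈ 10 + ((25.5 − 16) / 12) × 5 = 13.9583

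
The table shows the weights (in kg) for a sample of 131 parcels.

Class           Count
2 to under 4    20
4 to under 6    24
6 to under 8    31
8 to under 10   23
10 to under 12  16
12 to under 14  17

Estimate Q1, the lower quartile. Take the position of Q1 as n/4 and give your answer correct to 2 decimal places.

Cumulative frequencies: 20, 44, 75, 98, 114, 131
n = 131; position = n/4 = 32.75.
This falls in the class 4 to under 6: L = 4, F = 20, f = 24, h = 2.
Lower quartile ≈ 4 + ((32.75 − 20) / 24) × 2 = 5.0625

5.06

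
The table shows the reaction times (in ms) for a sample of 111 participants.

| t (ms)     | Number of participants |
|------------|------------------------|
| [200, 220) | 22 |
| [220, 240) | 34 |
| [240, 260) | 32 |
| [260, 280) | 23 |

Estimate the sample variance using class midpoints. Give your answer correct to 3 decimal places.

Midpoints: 210, 230, 250, 270
n = 111, Σfm = 26650, mean = 240.0901
Σfm² = 6445500
Σf(m − x̄)² = Σfm² − (Σfm)²/n = 6445500 − 26650²/111 = 47099.0991
Sample variance = 47099.0991 / 110 = 428.1736

428.174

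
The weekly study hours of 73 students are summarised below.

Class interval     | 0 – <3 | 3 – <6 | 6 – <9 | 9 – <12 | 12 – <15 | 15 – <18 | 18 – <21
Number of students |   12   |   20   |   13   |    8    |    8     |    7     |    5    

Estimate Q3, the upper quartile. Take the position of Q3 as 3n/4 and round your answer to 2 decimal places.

Cumulative frequencies: 12, 32, 45, 53, 61, 68, 73
n = 73; position = 3n/4 = 54.75.
This falls in the class 12 – <15: L = 12, F = 53, f = 8, h = 3.
Upper quartile ≈ 12 + ((54.75 − 53) / 8) × 3 = 12.6562

12.66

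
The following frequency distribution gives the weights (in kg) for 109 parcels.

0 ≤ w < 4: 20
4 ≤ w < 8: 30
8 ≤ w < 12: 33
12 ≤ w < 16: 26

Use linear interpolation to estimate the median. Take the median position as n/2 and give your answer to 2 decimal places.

Cumulative frequencies: 20, 50, 83, 109
n = 109; position = n/2 = 54.5.
This falls in the class 8 ≤ w < 12: L = 8, F = 50, f = 33, h = 4.
Median ≈ 8 + ((54.5 − 50) / 33) × 4 = 8.5455

8.55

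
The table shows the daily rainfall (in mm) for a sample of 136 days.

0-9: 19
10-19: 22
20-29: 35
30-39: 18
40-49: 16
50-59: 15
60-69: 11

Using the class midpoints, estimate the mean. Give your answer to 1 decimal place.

Midpoints: 4.5, 14.5, 24.5, 34.5, 44.5, 54.5, 64.5
Σfm = 19×4.5 + 22×14.5 + 35×24.5 + 18×34.5 + 16×44.5 + 15×54.5 + 11×64.5 = 4122
n = Σf = 136
Mean = 4122 / 136 = 30.3088

30.3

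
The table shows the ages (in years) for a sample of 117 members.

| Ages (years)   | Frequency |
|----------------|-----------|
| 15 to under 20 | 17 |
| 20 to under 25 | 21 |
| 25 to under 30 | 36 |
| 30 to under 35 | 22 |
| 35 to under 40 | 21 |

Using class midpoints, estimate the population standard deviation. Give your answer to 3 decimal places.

Midpoints: 17.5, 22.5, 27.5, 32.5, 37.5
n = 117, Σfm = 3262.5, mean = 27.8846
Σfm² = 95831.25
Σf(m − x̄)² = Σfm² − (Σfm)²/n = 95831.25 − 3262.5²/117 = 4857.6923
Population variance = 4857.6923 / 117 = 41.5187
Standard deviation = √41.5187 = 6.4435

6.444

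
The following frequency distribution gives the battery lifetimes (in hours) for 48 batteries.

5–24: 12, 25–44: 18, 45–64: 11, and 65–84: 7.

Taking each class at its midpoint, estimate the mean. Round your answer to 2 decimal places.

39.92

Midpoints: 14.5, 34.5, 54.5, 74.5
Σfm = 12×14.5 + 18×34.5 + 11×54.5 + 7×74.5 = 1916
n = Σf = 48
Mean = 1916 / 48 = 39.9167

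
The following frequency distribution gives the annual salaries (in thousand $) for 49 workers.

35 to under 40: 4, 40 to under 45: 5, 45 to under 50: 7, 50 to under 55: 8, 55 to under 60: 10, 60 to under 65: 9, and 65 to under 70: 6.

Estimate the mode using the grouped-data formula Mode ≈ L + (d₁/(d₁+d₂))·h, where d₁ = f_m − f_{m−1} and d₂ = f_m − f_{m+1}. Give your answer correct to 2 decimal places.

Modal class: 55 to under 60 (highest frequency 10).
d₁ = 10 − 8 = 2, d₂ = 10 − 9 = 1
Mode ≈ 55 + (2/(2+1)) × 5 = 55 + 3.3333 = 58.3333

58.33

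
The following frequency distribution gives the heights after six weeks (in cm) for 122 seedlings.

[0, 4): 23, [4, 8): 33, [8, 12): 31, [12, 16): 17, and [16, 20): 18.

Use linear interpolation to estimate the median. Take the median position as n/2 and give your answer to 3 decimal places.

8.645

Cumulative frequencies: 23, 56, 87, 104, 122
n = 122; position = n/2 = 61.
This falls in the class [8, 12): L = 8, F = 56, f = 31, h = 4.
Median ≈ 8 + ((61 − 56) / 31) × 4 = 8.6452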